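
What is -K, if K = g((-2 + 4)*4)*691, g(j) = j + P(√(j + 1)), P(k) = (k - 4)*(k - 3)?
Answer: -5528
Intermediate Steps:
P(k) = (-4 + k)*(-3 + k)
g(j) = 13 - 7*√(1 + j) + 2*j (g(j) = j + (12 + (√(j + 1))² - 7*√(j + 1)) = j + (12 + (√(1 + j))² - 7*√(1 + j)) = j + (12 + (1 + j) - 7*√(1 + j)) = j + (13 + j - 7*√(1 + j)) = 13 - 7*√(1 + j) + 2*j)
K = 5528 (K = (13 - 7*√(1 + (-2 + 4)*4) + 2*((-2 + 4)*4))*691 = (13 - 7*√(1 + 2*4) + 2*(2*4))*691 = (13 - 7*√(1 + 8) + 2*8)*691 = (13 - 7*√9 + 16)*691 = (13 - 7*3 + 16)*691 = (13 - 21 + 16)*691 = 8*691 = 5528)
-K = -1*5528 = -5528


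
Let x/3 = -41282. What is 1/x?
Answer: -1/123846 ≈ -8.0745e-6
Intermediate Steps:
x = -123846 (x = 3*(-41282) = -123846)
1/x = 1/(-123846) = -1/123846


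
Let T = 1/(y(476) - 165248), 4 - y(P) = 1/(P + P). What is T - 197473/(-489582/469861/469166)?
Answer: 58034239466027349541681/652688687061 ≈ 8.8916e+10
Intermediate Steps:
y(P) = 4 - 1/(2*P) (y(P) = 4 - 1/(P + P) = 4 - 1/(2*P))
T = -952/157312289 (T = 1/((4 - ½/476) - 165248) = 1/((4 - ½*1/476) - 165248) = 1/((4 - 1/952) - 165248) = 1/(3807/952 - 165248) = 1/(-157312289/952) = -952/157312289 ≈ -6.0517e-6)
T - 197473/(-489582/469861/469166) = -952/157312289 - 197473/(-489582/469861/469166) = -952/157312289 - 197473/(-489582*1/469861*(1/469166)) = -952/157312289 - 197473/((-489582/469861*1/469166)) = -952/157312289 - 197473/(-244791/110221402963) = -952/157312289 - 197473*(-110221402963/244791) = -952/157312289 + 368911035717161/4149 = 58034239466027349541681/652688687061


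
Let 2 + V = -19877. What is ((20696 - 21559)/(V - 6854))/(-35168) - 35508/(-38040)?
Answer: 1390944852193/1490131638240 ≈ 0.93344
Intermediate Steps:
V = -19879 (V = -2 - 19877 = -19879)
((20696 - 21559)/(V - 6854))/(-35168) - 35508/(-38040) = ((20696 - 21559)/(-19879 - 6854))/(-35168) - 35508/(-38040) = -863/(-26733)*(-1/35168) - 35508*(-1/38040) = -863*(-1/26733)*(-1/35168) + 2959/3170 = (863/26733)*(-1/35168) + 2959/3170 = -863/940146144 + 2959/3170 = 1390944852193/1490131638240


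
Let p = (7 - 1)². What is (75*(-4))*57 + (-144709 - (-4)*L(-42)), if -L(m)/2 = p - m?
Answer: -162433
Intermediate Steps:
p = 36 (p = 6² = 36)
L(m) = -72 + 2*m (L(m) = -2*(36 - m) = -72 + 2*m)
(75*(-4))*57 + (-144709 - (-4)*L(-42)) = (75*(-4))*57 + (-144709 - (-4)*(-72 + 2*(-42))) = -300*57 + (-144709 - (-4)*(-72 - 84)) = -17100 + (-144709 - (-4)*(-156)) = -17100 + (-144709 - 1*624) = -17100 + (-144709 - 624) = -17100 - 145333 = -162433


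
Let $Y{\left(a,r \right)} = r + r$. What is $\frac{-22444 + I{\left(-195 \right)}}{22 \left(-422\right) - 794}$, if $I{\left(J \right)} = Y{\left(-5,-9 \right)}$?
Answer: $\frac{11231}{5039} \approx 2.2288$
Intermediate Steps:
$Y{\left(a,r \right)} = 2 r$
$I{\left(J \right)} = -18$ ($I{\left(J \right)} = 2 \left(-9\right) = -18$)
$\frac{-22444 + I{\left(-195 \right)}}{22 \left(-422\right) - 794} = \frac{-22444 - 18}{22 \left(-422\right) - 794} = - \frac{22462}{-9284 - 794} = - \frac{22462}{-10078} = \left(-22462\right) \left(- \frac{1}{10078}\right) = \frac{11231}{5039}$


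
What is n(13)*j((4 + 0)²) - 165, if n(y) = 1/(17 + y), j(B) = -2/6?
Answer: -14851/90 ≈ -165.01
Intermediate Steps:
j(B) = -⅓ (j(B) = -2*⅙ = -⅓)
n(13)*j((4 + 0)²) - 165 = -⅓/(17 + 13) - 165 = -⅓/30 - 165 = (1/30)*(-⅓) - 165 = -1/90 - 165 = -14851/90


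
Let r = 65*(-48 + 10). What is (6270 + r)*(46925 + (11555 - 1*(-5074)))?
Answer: 241505200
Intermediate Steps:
r = -2470 (r = 65*(-38) = -2470)
(6270 + r)*(46925 + (11555 - 1*(-5074))) = (6270 - 2470)*(46925 + (11555 - 1*(-5074))) = 3800*(46925 + (11555 + 5074)) = 3800*(46925 + 16629) = 3800*63554 = 241505200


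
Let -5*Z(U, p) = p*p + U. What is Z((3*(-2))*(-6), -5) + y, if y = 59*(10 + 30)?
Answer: 11739/5 ≈ 2347.8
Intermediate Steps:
Z(U, p) = -U/5 - p**2/5 (Z(U, p) = -(p*p + U)/5 = -(p**2 + U)/5 = -(U + p**2)/5 = -U/5 - p**2/5)
y = 2360 (y = 59*40 = 2360)
Z((3*(-2))*(-6), -5) + y = (-3*(-2)*(-6)/5 - 1/5*(-5)**2) + 2360 = (-(-6)*(-6)/5 - 1/5*25) + 2360 = (-1/5*36 - 5) + 2360 = (-36/5 - 5) + 2360 = -61/5 + 2360 = 11739/5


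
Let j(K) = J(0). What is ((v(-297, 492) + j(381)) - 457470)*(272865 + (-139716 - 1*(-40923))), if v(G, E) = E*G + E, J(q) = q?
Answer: -104983171344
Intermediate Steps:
v(G, E) = E + E*G
j(K) = 0
((v(-297, 492) + j(381)) - 457470)*(272865 + (-139716 - 1*(-40923))) = ((492*(1 - 297) + 0) - 457470)*(272865 + (-139716 - 1*(-40923))) = ((492*(-296) + 0) - 457470)*(272865 + (-139716 + 40923)) = ((-145632 + 0) - 457470)*(272865 - 98793) = (-145632 - 457470)*174072 = -603102*174072 = -104983171344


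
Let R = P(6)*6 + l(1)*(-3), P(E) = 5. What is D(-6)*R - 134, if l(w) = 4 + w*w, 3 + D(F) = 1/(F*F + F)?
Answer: -357/2 ≈ -178.50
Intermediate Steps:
D(F) = -3 + 1/(F + F**2) (D(F) = -3 + 1/(F*F + F) = -3 + 1/(F**2 + F) = -3 + 1/(F + F**2))
l(w) = 4 + w**2
R = 15 (R = 5*6 + (4 + 1**2)*(-3) = 30 + (4 + 1)*(-3) = 30 + 5*(-3) = 30 - 15 = 15)
D(-6)*R - 134 = ((1 - 3*(-6) - 3*(-6)**2)/((-6)*(1 - 6)))*15 - 134 = -1/6*(1 + 18 - 3*36)/(-5)*15 - 134 = -1/6*(-1/5)*(1 + 18 - 108)*15 - 134 = -1/6*(-1/5)*(-89)*15 - 134 = -89/30*15 - 134 = -89/2 - 134 = -357/2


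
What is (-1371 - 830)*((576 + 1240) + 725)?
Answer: -5592741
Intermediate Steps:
(-1371 - 830)*((576 + 1240) + 725) = -2201*(1816 + 725) = -2201*2541 = -5592741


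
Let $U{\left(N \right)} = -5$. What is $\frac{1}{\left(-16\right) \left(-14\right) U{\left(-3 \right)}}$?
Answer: $- \frac{1}{1120} \approx -0.00089286$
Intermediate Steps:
$\frac{1}{\left(-16\right) \left(-14\right) U{\left(-3 \right)}} = \frac{1}{\left(-16\right) \left(-14\right) \left(-5\right)} = \frac{1}{224 \left(-5\right)} = \frac{1}{-1120} = - \frac{1}{1120}$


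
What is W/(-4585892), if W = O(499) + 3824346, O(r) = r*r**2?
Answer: -128075845/4585892 ≈ -27.928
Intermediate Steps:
O(r) = r**3
W = 128075845 (W = 499**3 + 3824346 = 124251499 + 3824346 = 128075845)
W/(-4585892) = 128075845/(-4585892) = 128075845*(-1/4585892) = -128075845/4585892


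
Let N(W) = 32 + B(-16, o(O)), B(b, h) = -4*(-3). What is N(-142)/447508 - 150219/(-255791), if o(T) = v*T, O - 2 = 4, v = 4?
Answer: 16808864764/28617129707 ≈ 0.58737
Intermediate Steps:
O = 6 (O = 2 + 4 = 6)
o(T) = 4*T
B(b, h) = 12
N(W) = 44 (N(W) = 32 + 12 = 44)
N(-142)/447508 - 150219/(-255791) = 44/447508 - 150219/(-255791) = 44*(1/447508) - 150219*(-1/255791) = 11/111877 + 150219/255791 = 16808864764/28617129707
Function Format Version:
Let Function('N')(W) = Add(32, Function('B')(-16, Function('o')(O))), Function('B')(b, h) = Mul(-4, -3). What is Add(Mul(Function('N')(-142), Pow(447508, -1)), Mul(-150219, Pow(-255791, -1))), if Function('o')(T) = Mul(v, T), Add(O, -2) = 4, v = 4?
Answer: Rational(16808864764, 28617129707) ≈ 0.58737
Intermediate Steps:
O = 6 (O = Add(2, 4) = 6)
Function('o')(T) = Mul(4, T)
Function('B')(b, h) = 12
Function('N')(W) = 44 (Function('N')(W) = Add(32, 12) = 44)
Add(Mul(Function('N')(-142), Pow(447508, -1)), Mul(-150219, Pow(-255791, -1))) = Add(Mul(44, Pow(447508, -1)), Mul(-150219, Pow(-255791, -1))) = Add(Mul(44, Rational(1, 447508)), Mul(-150219, Rational(-1, 255791))) = Add(Rational(11, 111877), Rational(150219, 255791)) = Rational(16808864764, 28617129707)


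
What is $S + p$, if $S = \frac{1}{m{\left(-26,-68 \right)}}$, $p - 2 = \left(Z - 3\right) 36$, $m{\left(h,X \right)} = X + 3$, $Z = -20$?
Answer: $- \frac{53691}{65} \approx -826.02$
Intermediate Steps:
$m{\left(h,X \right)} = 3 + X$
$p = -826$ ($p = 2 + \left(-20 - 3\right) 36 = 2 - 828 = -826$)
$S = - \frac{1}{65}$ ($S = \frac{1}{3 - 68} = \frac{1}{-65} = - \frac{1}{65} \approx -0.015385$)
$S + p = - \frac{1}{65} - 826 = - \frac{53691}{65}$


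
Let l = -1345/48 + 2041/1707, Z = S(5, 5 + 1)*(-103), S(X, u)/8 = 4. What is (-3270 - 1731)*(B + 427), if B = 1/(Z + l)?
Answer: -193796272079115/90753001 ≈ -2.1354e+6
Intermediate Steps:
S(X, u) = 32 (S(X, u) = 8*4 = 32)
Z = -3296 (Z = 32*(-103) = -3296)
l = -732649/27312 (l = -1345*1/48 + 2041*(1/1707) = -1345/48 + 2041/1707 = -732649/27312 ≈ -26.825)
B = -27312/90753001 (B = 1/(-3296 - 732649/27312) = 1/(-90753001/27312) = -27312/90753001 ≈ -0.00030095)
(-3270 - 1731)*(B + 427) = (-3270 - 1731)*(-27312/90753001 + 427) = -5001*38751504115/90753001 = -193796272079115/90753001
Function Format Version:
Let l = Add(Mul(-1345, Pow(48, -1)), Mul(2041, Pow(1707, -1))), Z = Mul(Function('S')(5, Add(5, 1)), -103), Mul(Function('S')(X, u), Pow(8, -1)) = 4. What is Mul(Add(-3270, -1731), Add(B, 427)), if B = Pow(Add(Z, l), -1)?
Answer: Rational(-193796272079115, 90753001) ≈ -2.1354e+6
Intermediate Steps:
Function('S')(X, u) = 32 (Function('S')(X, u) = Mul(8, 4) = 32)
Z = -3296 (Z = Mul(32, -103) = -3296)
l = Rational(-732649, 27312) (l = Add(Mul(-1345, Rational(1, 48)), Mul(2041, Rational(1, 1707))) = Add(Rational(-1345, 48), Rational(2041, 1707)) = Rational(-732649, 27312) ≈ -26.825)
B = Rational(-27312, 90753001) (B = Pow(Add(-3296, Rational(-732649, 27312)), -1) = Pow(Rational(-90753001, 27312), -1) = Rational(-27312, 90753001) ≈ -0.00030095)
Mul(Add(-3270, -1731), Add(B, 427)) = Mul(Add(-3270, -1731), Add(Rational(-27312, 90753001), 427)) = Mul(-5001, Rational(38751504115, 90753001)) = Rational(-193796272079115, 90753001)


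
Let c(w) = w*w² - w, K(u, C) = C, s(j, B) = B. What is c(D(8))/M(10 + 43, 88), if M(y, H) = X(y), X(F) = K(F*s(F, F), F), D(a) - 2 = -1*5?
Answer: -24/53 ≈ -0.45283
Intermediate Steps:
D(a) = -3 (D(a) = 2 - 1*5 = 2 - 5 = -3)
X(F) = F
c(w) = w³ - w
M(y, H) = y
c(D(8))/M(10 + 43, 88) = ((-3)³ - 1*(-3))/(10 + 43) = (-27 + 3)/53 = -24*1/53 = -24/53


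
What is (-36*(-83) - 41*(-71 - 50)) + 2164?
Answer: 10113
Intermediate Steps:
(-36*(-83) - 41*(-71 - 50)) + 2164 = (2988 - 41*(-121)) + 2164 = (2988 + 4961) + 2164 = 7949 + 2164 = 10113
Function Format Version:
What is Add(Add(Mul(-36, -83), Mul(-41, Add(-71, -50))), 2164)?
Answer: 10113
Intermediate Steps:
Add(Add(Mul(-36, -83), Mul(-41, Add(-71, -50))), 2164) = Add(Add(2988, Mul(-41, -121)), 2164) = Add(Add(2988, 4961), 2164) = Add(7949, 2164) = 10113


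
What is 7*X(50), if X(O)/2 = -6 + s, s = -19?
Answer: -350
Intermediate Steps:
X(O) = -50 (X(O) = 2*(-6 - 19) = 2*(-25) = -50)
7*X(50) = 7*(-50) = -350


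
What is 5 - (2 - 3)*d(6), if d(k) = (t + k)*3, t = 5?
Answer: 38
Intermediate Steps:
d(k) = 15 + 3*k (d(k) = (5 + k)*3 = 15 + 3*k)
5 - (2 - 3)*d(6) = 5 - (2 - 3)*(15 + 3*6) = 5 - (-1)*(15 + 18) = 5 - (-1)*33 = 5 - 1*(-33) = 5 + 33 = 38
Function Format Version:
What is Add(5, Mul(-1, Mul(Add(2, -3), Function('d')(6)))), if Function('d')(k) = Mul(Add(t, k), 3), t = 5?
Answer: 38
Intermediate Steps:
Function('d')(k) = Add(15, Mul(3, k)) (Function('d')(k) = Mul(Add(5, k), 3) = Add(15, Mul(3, k)))
Add(5, Mul(-1, Mul(Add(2, -3), Function('d')(6)))) = Add(5, Mul(-1, Mul(Add(2, -3), Add(15, Mul(3, 6))))) = Add(5, Mul(-1, Mul(-1, Add(15, 18)))) = Add(5, Mul(-1, Mul(-1, 33))) = Add(5, Mul(-1, -33)) = Add(5, 33) = 38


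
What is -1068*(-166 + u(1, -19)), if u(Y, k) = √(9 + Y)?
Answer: 177288 - 1068*√10 ≈ 1.7391e+5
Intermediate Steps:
-1068*(-166 + u(1, -19)) = -1068*(-166 + √(9 + 1)) = -1068*(-166 + √10) = 177288 - 1068*√10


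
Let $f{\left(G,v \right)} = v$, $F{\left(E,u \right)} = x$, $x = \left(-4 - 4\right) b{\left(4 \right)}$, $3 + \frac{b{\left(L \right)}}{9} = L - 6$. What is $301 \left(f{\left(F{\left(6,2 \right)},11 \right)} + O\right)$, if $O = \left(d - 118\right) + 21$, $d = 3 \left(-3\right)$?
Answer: $-28595$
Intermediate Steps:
$b{\left(L \right)} = -81 + 9 L$ ($b{\left(L \right)} = -27 + 9 \left(L - 6\right) = -27 + 9 \left(-6 + L\right) = -27 + \left(-54 + 9 L\right) = -81 + 9 L$)
$x = 360$ ($x = \left(-4 - 4\right) \left(-81 + 9 \cdot 4\right) = - 8 \left(-81 + 36\right) = \left(-8\right) \left(-45\right) = 360$)
$F{\left(E,u \right)} = 360$
$d = -9$
$O = -106$ ($O = \left(-9 - 118\right) + 21 = -127 + 21 = -106$)
$301 \left(f{\left(F{\left(6,2 \right)},11 \right)} + O\right) = 301 \left(11 - 106\right) = 301 \left(-95\right) = -28595$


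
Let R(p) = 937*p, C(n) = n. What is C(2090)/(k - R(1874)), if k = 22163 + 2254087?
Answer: 1045/260156 ≈ 0.0040168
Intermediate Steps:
k = 2276250
C(2090)/(k - R(1874)) = 2090/(2276250 - 937*1874) = 2090/(2276250 - 1*1755938) = 2090/(2276250 - 1755938) = 2090/520312 = 2090*(1/520312) = 1045/260156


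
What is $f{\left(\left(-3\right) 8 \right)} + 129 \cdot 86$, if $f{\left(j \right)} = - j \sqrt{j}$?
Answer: $11094 + 48 i \sqrt{6} \approx 11094.0 + 117.58 i$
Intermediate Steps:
$f{\left(j \right)} = - j^{\frac{3}{2}}$
$f{\left(\left(-3\right) 8 \right)} + 129 \cdot 86 = - \left(\left(-3\right) 8\right)^{\frac{3}{2}} + 129 \cdot 86 = - \left(-24\right)^{\frac{3}{2}} + 11094 = - \left(-48\right) i \sqrt{6} + 11094 = 48 i \sqrt{6} + 11094 = 11094 + 48 i \sqrt{6}$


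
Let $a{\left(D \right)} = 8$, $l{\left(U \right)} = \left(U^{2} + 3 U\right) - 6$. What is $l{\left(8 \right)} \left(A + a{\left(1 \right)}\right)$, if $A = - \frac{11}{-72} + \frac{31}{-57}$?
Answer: $\frac{426769}{684} \approx 623.93$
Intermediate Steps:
$l{\left(U \right)} = -6 + U^{2} + 3 U$
$A = - \frac{535}{1368}$ ($A = \left(-11\right) \left(- \frac{1}{72}\right) + 31 \left(- \frac{1}{57}\right) = \frac{11}{72} - \frac{31}{57} = - \frac{535}{1368} \approx -0.39108$)
$l{\left(8 \right)} \left(A + a{\left(1 \right)}\right) = \left(-6 + 8^{2} + 3 \cdot 8\right) \left(- \frac{535}{1368} + 8\right) = \left(-6 + 64 + 24\right) \frac{10409}{1368} = 82 \cdot \frac{10409}{1368} = \frac{426769}{684}$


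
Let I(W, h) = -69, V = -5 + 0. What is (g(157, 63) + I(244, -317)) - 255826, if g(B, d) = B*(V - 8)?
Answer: -257936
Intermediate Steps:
V = -5
g(B, d) = -13*B (g(B, d) = B*(-5 - 8) = B*(-13) = -13*B)
(g(157, 63) + I(244, -317)) - 255826 = (-13*157 - 69) - 255826 = (-2041 - 69) - 255826 = -2110 - 255826 = -257936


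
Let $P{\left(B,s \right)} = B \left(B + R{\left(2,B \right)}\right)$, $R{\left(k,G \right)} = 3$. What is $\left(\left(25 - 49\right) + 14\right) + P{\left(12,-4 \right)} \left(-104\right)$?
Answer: $-18730$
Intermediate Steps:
$P{\left(B,s \right)} = B \left(3 + B\right)$ ($P{\left(B,s \right)} = B \left(B + 3\right) = B \left(3 + B\right)$)
$\left(\left(25 - 49\right) + 14\right) + P{\left(12,-4 \right)} \left(-104\right) = \left(\left(25 - 49\right) + 14\right) + 12 \left(3 + 12\right) \left(-104\right) = \left(-24 + 14\right) + 12 \cdot 15 \left(-104\right) = -10 + 180 \left(-104\right) = -10 - 18720 = -18730$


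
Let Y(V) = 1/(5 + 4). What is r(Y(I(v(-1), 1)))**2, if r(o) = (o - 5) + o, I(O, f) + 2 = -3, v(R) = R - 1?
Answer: 1849/81 ≈ 22.827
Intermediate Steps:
v(R) = -1 + R
I(O, f) = -5 (I(O, f) = -2 - 3 = -5)
Y(V) = 1/9
r(o) = -5 + 2*o (r(o) = (-5 + o) + o = -5 + 2*o)
r(Y(I(v(-1), 1)))**2 = (-5 + 2*(1/9))**2 = (-5 + 2/9)**2 = (-43/9)**2 = 1849/81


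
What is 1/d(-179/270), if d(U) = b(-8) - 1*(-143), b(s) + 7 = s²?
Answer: 1/200 ≈ 0.0050000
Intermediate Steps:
b(s) = -7 + s²
d(U) = 200 (d(U) = (-7 + (-8)²) - 1*(-143) = (-7 + 64) + 143 = 57 + 143 = 200)
1/d(-179/270) = 1/200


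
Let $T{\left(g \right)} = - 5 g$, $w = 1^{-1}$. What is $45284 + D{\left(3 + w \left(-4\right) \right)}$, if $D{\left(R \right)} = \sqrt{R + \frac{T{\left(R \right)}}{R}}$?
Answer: $45284 + i \sqrt{6} \approx 45284.0 + 2.4495 i$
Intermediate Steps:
$w = 1$
$D{\left(R \right)} = \sqrt{-5 + R}$ ($D{\left(R \right)} = \sqrt{R + \frac{\left(-5\right) R}{R}} = \sqrt{R - 5} = \sqrt{-5 + R}$)
$45284 + D{\left(3 + w \left(-4\right) \right)} = 45284 + \sqrt{-5 + \left(3 + 1 \left(-4\right)\right)} = 45284 + \sqrt{-5 + \left(3 - 4\right)} = 45284 + \sqrt{-5 - 1} = 45284 + \sqrt{-6} = 45284 + i \sqrt{6}$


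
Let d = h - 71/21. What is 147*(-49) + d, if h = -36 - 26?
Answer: -152636/21 ≈ -7268.4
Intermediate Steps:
h = -62
d = -1373/21 (d = -62 - 71/21 = -1373/21 ≈ -65.381)
147*(-49) + d = 147*(-49) - 1373/21 = -7203 - 1373/21 = -152636/21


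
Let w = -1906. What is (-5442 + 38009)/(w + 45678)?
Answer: 32567/43772 ≈ 0.74401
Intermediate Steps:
(-5442 + 38009)/(w + 45678) = (-5442 + 38009)/(-1906 + 45678) = 32567/43772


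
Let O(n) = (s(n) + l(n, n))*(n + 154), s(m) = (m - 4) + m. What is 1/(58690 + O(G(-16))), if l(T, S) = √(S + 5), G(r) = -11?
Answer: 9162/503673913 - 143*I*√6/3022043478 ≈ 1.819e-5 - 1.1591e-7*I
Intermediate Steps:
s(m) = -4 + 2*m (s(m) = (-4 + m) + m = -4 + 2*m)
l(T, S) = √(5 + S)
O(n) = (154 + n)*(-4 + √(5 + n) + 2*n) (O(n) = ((-4 + 2*n) + √(5 + n))*(n + 154) = (-4 + √(5 + n) + 2*n)*(154 + n) = (154 + n)*(-4 + √(5 + n) + 2*n))
1/(58690 + O(G(-16))) = 1/(58690 + (-616 + 2*(-11)² + 154*√(5 - 11) + 304*(-11) - 11*√(5 - 11))) = 1/(58690 + (-616 + 2*121 + 154*√(-6) - 3344 - 11*I*√6)) = 1/(58690 + (-616 + 242 + 154*(I*√6) - 3344 - 11*I*√6)) = 1/(58690 + (-616 + 242 + 154*I*√6 - 3344 - 11*I*√6)) = 1/(58690 + (-3718 + 143*I*√6)) = 1/(54972 + 143*I*√6)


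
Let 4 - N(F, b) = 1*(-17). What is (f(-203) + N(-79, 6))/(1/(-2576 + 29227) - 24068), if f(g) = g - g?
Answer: -186557/213812089 ≈ -0.00087253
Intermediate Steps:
f(g) = 0
N(F, b) = 21 (N(F, b) = 4 - (-17) = 4 - 1*(-17) = 4 + 17 = 21)
(f(-203) + N(-79, 6))/(1/(-2576 + 29227) - 24068) = (0 + 21)/(1/(-2576 + 29227) - 24068) = 21/(1/26651 - 24068) = 21/(-641436267/26651) = 21*(-26651/641436267) = -186557/213812089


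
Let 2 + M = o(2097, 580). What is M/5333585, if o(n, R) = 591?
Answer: 31/280715 ≈ 0.00011043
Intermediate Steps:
M = 589 (M = -2 + 591 = 589)
M/5333585 = 589/5333585 = 589*(1/5333585) = 31/280715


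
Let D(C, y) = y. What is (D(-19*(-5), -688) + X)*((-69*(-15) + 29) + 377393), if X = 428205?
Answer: 161796801269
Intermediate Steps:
(D(-19*(-5), -688) + X)*((-69*(-15) + 29) + 377393) = (-688 + 428205)*((-69*(-15) + 29) + 377393) = 427517*((1035 + 29) + 377393) = 427517*(1064 + 377393) = 427517*378457 = 161796801269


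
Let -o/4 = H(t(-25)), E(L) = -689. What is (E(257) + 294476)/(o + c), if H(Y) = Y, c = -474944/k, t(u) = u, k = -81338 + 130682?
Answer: 226509777/69679 ≈ 3250.8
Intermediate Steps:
k = 49344
c = -7421/771 (c = -474944/49344 = -474944*1/49344 = -7421/771 ≈ -9.6252)
o = 100 (o = -4*(-25) = 100)
(E(257) + 294476)/(o + c) = (-689 + 294476)/(100 - 7421/771) = 293787/(69679/771) = 293787*(771/69679) = 226509777/69679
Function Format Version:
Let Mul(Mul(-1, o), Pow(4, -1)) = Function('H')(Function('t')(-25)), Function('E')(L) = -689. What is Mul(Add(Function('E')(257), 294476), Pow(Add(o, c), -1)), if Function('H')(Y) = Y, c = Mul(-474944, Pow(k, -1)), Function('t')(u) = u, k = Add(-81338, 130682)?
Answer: Rational(226509777, 69679) ≈ 3250.8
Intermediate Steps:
k = 49344
c = Rational(-7421, 771) (c = Mul(-474944, Pow(49344, -1)) = Mul(-474944, Rational(1, 49344)) = Rational(-7421, 771) ≈ -9.6252)
o = 100 (o = Mul(-4, -25) = 100)
Mul(Add(Function('E')(257), 294476), Pow(Add(o, c), -1)) = Mul(Add(-689, 294476), Pow(Add(100, Rational(-7421, 771)), -1)) = Mul(293787, Pow(Rational(69679, 771), -1)) = Mul(293787, Rational(771, 69679)) = Rational(226509777, 69679)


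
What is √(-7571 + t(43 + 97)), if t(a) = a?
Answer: I*√7431 ≈ 86.203*I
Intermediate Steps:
√(-7571 + t(43 + 97)) = √(-7571 + (43 + 97)) = √(-7571 + 140) = √(-7431) = I*√7431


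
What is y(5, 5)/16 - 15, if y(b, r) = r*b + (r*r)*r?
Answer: -45/8 ≈ -5.6250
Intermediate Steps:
y(b, r) = r³ + b*r (y(b, r) = b*r + r²*r = b*r + r³ = r³ + b*r)
y(5, 5)/16 - 15 = (5*(5 + 5²))/16 - 15 = (5*(5 + 25))*(1/16) - 15 = (5*30)*(1/16) - 15 = 150*(1/16) - 15 = 75/8 - 15 = -45/8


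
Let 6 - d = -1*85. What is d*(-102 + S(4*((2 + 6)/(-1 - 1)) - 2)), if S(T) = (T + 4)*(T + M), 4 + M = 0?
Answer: 18746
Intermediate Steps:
d = 91 (d = 6 - (-1)*85 = 6 - 1*(-85) = 6 + 85 = 91)
M = -4 (M = -4 + 0 = -4)
S(T) = (-4 + T)*(4 + T) (S(T) = (T + 4)*(T - 4) = (4 + T)*(-4 + T) = (-4 + T)*(4 + T))
d*(-102 + S(4*((2 + 6)/(-1 - 1)) - 2)) = 91*(-102 + (-16 + (4*((2 + 6)/(-1 - 1)) - 2)²)) = 91*(-102 + (-16 + (4*(8/(-2)) - 2)²)) = 91*(-102 + (-16 + (4*(8*(-½)) - 2)²)) = 91*(-102 + (-16 + (4*(-4) - 2)²)) = 91*(-102 + (-16 + (-16 - 2)²)) = 91*(-102 + (-16 + (-18)²)) = 91*(-102 + (-16 + 324)) = 91*(-102 + 308) = 91*206 = 18746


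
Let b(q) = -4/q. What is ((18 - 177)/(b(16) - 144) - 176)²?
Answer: 10184039056/332929 ≈ 30589.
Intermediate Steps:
((18 - 177)/(b(16) - 144) - 176)² = ((18 - 177)/(-4/16 - 144) - 176)² = (-159/(-4*1/16 - 144) - 176)² = (-159/(-¼ - 144) - 176)² = (-159/(-577/4) - 176)² = (-159*(-4/577) - 176)² = (636/577 - 176)² = (-100916/577)² = 10184039056/332929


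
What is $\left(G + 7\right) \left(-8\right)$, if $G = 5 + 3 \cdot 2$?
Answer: $-144$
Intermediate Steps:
$G = 11$ ($G = 5 + 6 = 11$)
$\left(G + 7\right) \left(-8\right) = \left(11 + 7\right) \left(-8\right) = 18 \left(-8\right) = -144$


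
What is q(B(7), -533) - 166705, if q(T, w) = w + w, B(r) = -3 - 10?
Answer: -167771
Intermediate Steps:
B(r) = -13
q(T, w) = 2*w
q(B(7), -533) - 166705 = 2*(-533) - 166705 = -1066 - 166705 = -167771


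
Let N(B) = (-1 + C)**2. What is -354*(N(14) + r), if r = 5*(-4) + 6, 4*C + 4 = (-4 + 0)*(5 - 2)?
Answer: -3894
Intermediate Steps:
C = -4 (C = -1 + ((-4 + 0)*(5 - 2))/4 = -1 + (-4*3)/4 = -1 + (1/4)*(-12) = -1 - 3 = -4)
N(B) = 25 (N(B) = (-1 - 4)**2 = (-5)**2 = 25)
r = -14 (r = -20 + 6 = -14)
-354*(N(14) + r) = -354*(25 - 14) = -354*11 = -3894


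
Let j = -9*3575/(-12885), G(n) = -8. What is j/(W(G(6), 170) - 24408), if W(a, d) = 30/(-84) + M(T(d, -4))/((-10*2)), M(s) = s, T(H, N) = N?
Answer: -150150/1467662489 ≈ -0.00010231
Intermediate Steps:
W(a, d) = -11/70 (W(a, d) = 30/(-84) - 4/((-10*2)) = 30*(-1/84) - 4/(-20) = -5/14 - 4*(-1/20) = -5/14 + ⅕ = -11/70)
j = 2145/859 (j = -32175*(-1/12885) = 2145/859 ≈ 2.4971)
j/(W(G(6), 170) - 24408) = 2145/(859*(-11/70 - 24408)) = 2145/(859*(-1708571/70)) = (2145/859)*(-70/1708571) = -150150/1467662489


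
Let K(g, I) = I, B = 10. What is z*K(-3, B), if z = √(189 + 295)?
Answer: 220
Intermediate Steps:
z = 22 (z = √484 = 22)
z*K(-3, B) = 22*10 = 220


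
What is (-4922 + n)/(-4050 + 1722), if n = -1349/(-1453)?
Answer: 2383439/1127528 ≈ 2.1139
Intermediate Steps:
n = 1349/1453 (n = -1349*(-1/1453) = 1349/1453 ≈ 0.92842)
(-4922 + n)/(-4050 + 1722) = (-4922 + 1349/1453)/(-4050 + 1722) = -7150317/1453/(-2328) = -7150317/1453*(-1/2328) = 2383439/1127528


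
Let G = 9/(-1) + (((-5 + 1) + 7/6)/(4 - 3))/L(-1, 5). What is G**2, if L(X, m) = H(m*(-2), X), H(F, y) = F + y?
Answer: 332929/4356 ≈ 76.430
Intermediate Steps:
L(X, m) = X - 2*m (L(X, m) = m*(-2) + X = -2*m + X = X - 2*m)
G = -577/66 (G = 9/(-1) + (((-5 + 1) + 7/6)/(4 - 3))/(-1 - 2*5) = 9*(-1) + ((-4 + 7*(1/6))/1)/(-1 - 10) = -9 + ((-4 + 7/6)*1)/(-11) = -9 - 17/6*1*(-1/11) = -9 - 17/6*(-1/11) = -9 + 17/66 = -577/66 ≈ -8.7424)
G**2 = (-577/66)**2 = 332929/4356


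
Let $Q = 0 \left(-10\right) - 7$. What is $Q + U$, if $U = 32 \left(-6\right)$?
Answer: $-199$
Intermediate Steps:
$U = -192$
$Q = -7$ ($Q = 0 - 7 = -7$)
$Q + U = -7 - 192 = -199$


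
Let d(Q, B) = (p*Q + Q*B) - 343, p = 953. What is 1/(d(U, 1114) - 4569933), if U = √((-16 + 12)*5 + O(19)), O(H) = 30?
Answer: -2285138/10443689995643 - 2067*√10/20887379991286 ≈ -2.1912e-7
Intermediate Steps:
U = √10 (U = √((-16 + 12)*5 + 30) = √(-4*5 + 30) = √(-20 + 30) = √10 ≈ 3.1623)
d(Q, B) = -343 + 953*Q + B*Q (d(Q, B) = (953*Q + Q*B) - 343 = (953*Q + B*Q) - 343 = -343 + 953*Q + B*Q)
1/(d(U, 1114) - 4569933) = 1/((-343 + 953*√10 + 1114*√10) - 4569933) = 1/((-343 + 2067*√10) - 4569933) = 1/(-4570276 + 2067*√10)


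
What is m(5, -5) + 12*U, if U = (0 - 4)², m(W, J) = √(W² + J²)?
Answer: 192 + 5*√2 ≈ 199.07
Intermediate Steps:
m(W, J) = √(J² + W²)
U = 16 (U = (-4)² = 16)
m(5, -5) + 12*U = √((-5)² + 5²) + 12*16 = √(25 + 25) + 192 = √50 + 192 = 5*√2 + 192 = 192 + 5*√2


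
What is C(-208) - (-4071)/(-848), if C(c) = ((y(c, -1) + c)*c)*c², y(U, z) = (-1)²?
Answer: 1579633012761/848 ≈ 1.8628e+9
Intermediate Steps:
y(U, z) = 1
C(c) = c³*(1 + c) (C(c) = ((1 + c)*c)*c² = (c*(1 + c))*c² = c³*(1 + c))
C(-208) - (-4071)/(-848) = (-208)³*(1 - 208) - (-4071)/(-848) = -8998912*(-207) - (-4071)*(-1)/848 = 1862774784 - 1*4071/848 = 1862774784 - 4071/848 = 1579633012761/848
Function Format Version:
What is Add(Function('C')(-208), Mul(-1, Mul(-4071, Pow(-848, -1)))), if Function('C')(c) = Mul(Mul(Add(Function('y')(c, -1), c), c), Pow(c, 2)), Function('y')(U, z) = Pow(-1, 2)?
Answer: Rational(1579633012761, 848) ≈ 1.8628e+9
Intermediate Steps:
Function('y')(U, z) = 1
Function('C')(c) = Mul(Pow(c, 3), Add(1, c)) (Function('C')(c) = Mul(Mul(Add(1, c), c), Pow(c, 2)) = Mul(Mul(c, Add(1, c)), Pow(c, 2)) = Mul(Pow(c, 3), Add(1, c)))
Add(Function('C')(-208), Mul(-1, Mul(-4071, Pow(-848, -1)))) = Add(Mul(Pow(-208, 3), Add(1, -208)), Mul(-1, Mul(-4071, Pow(-848, -1)))) = Add(Mul(-8998912, -207), Mul(-1, Mul(-4071, Rational(-1, 848)))) = Add(1862774784, Mul(-1, Rational(4071, 848))) = Add(1862774784, Rational(-4071, 848)) = Rational(1579633012761, 848)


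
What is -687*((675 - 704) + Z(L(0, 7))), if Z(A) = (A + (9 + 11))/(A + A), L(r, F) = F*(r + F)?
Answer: 1905051/98 ≈ 19439.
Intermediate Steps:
L(r, F) = F*(F + r)
Z(A) = (20 + A)/(2*A) (Z(A) = (A + 20)/((2*A)) = (20 + A)*(1/(2*A)) = (20 + A)/(2*A))
-687*((675 - 704) + Z(L(0, 7))) = -687*((675 - 704) + (20 + 7*(7 + 0))/(2*((7*(7 + 0))))) = -687*(-29 + (20 + 7*7)/(2*((7*7)))) = -687*(-29 + (½)*(20 + 49)/49) = -687*(-29 + (½)*(1/49)*69) = -687*(-29 + 69/98) = -687*(-2773/98) = 1905051/98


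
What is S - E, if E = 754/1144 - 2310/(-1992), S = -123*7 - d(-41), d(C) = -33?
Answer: -1515249/1826 ≈ -829.82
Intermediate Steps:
S = -828 (S = -123*7 - 1*(-33) = -861 + 33 = -828)
E = 3321/1826 (E = 754*(1/1144) - 2310*(-1/1992) = 29/44 + 385/332 = 3321/1826 ≈ 1.8187)
S - E = -828 - 1*3321/1826 = -828 - 3321/1826 = -1515249/1826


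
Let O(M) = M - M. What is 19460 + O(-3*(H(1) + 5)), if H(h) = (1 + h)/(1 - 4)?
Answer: 19460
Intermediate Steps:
H(h) = -⅓ - h/3 (H(h) = (1 + h)/(-3) = (1 + h)*(-⅓) = -⅓ - h/3)
O(M) = 0
19460 + O(-3*(H(1) + 5)) = 19460 + 0 = 19460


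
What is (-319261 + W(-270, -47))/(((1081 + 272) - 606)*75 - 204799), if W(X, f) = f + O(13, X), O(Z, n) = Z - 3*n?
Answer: 318485/148774 ≈ 2.1407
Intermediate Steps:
W(X, f) = 13 + f - 3*X (W(X, f) = f + (13 - 3*X) = 13 + f - 3*X)
(-319261 + W(-270, -47))/(((1081 + 272) - 606)*75 - 204799) = (-319261 + (13 - 47 - 3*(-270)))/(((1081 + 272) - 606)*75 - 204799) = (-319261 + (13 - 47 + 810))/((1353 - 606)*75 - 204799) = (-319261 + 776)/(747*75 - 204799) = -318485/(56025 - 204799) = -318485/(-148774) = -318485*(-1/148774) = 318485/148774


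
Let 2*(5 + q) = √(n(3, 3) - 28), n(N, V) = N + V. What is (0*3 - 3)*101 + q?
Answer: -308 + I*√22/2 ≈ -308.0 + 2.3452*I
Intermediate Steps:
q = -5 + I*√22/2 (q = -5 + √((3 + 3) - 28)/2 = -5 + √(6 - 28)/2 = -5 + √(-22)/2 = -5 + (I*√22)/2 = -5 + I*√22/2 ≈ -5.0 + 2.3452*I)
(0*3 - 3)*101 + q = (0*3 - 3)*101 + (-5 + I*√22/2) = (0 - 3)*101 + (-5 + I*√22/2) = -3*101 + (-5 + I*√22/2) = -303 + (-5 + I*√22/2) = -308 + I*√22/2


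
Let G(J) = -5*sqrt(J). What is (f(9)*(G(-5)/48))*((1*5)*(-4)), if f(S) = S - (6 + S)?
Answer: -25*I*sqrt(5)/2 ≈ -27.951*I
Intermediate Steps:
f(S) = -6 (f(S) = S + (-6 - S) = -6)
(f(9)*(G(-5)/48))*((1*5)*(-4)) = (-6*(-5*I*sqrt(5))/48)*((1*5)*(-4)) = (-6*(-5*I*sqrt(5))/48)*(5*(-4)) = -6*(-5*I*sqrt(5))/48*(-20) = -(-5)*I*sqrt(5)/8*(-20) = (5*I*sqrt(5)/8)*(-20) = -25*I*sqrt(5)/2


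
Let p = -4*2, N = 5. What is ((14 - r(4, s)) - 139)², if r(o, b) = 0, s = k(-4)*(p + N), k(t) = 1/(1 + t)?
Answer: 15625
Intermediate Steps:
p = -8
s = 1 (s = (-8 + 5)/(1 - 4) = -3/(-3) = -⅓*(-3) = 1)
((14 - r(4, s)) - 139)² = ((14 - 1*0) - 139)² = ((14 + 0) - 139)² = (14 - 139)² = (-125)² = 15625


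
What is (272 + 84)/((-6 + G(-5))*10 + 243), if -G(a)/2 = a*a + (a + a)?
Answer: -356/117 ≈ -3.0427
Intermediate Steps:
G(a) = -4*a - 2*a² (G(a) = -2*(a*a + (a + a)) = -2*(a² + 2*a) = -4*a - 2*a²)
(272 + 84)/((-6 + G(-5))*10 + 243) = (272 + 84)/((-6 - 2*(-5)*(2 - 5))*10 + 243) = 356/((-6 - 2*(-5)*(-3))*10 + 243) = 356/((-6 - 30)*10 + 243) = 356/(-36*10 + 243) = 356/(-360 + 243) = 356/(-117) = 356*(-1/117) = -356/117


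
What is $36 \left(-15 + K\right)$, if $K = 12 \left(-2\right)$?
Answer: $-1404$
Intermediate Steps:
$K = -24$
$36 \left(-15 + K\right) = 36 \left(-15 - 24\right) = 36 \left(-39\right) = -1404$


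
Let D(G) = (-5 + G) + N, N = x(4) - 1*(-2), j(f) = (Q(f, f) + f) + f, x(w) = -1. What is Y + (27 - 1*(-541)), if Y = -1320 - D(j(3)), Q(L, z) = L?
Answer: -757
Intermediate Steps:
j(f) = 3*f (j(f) = (f + f) + f = 2*f + f = 3*f)
N = 1 (N = -1 - 1*(-2) = -1 + 2 = 1)
D(G) = -4 + G (D(G) = (-5 + G) + 1 = -4 + G)
Y = -1325 (Y = -1320 - (-4 + 3*3) = -1320 - (-4 + 9) = -1320 - 1*5 = -1320 - 5 = -1325)
Y + (27 - 1*(-541)) = -1325 + (27 - 1*(-541)) = -1325 + (27 + 541) = -1325 + 568 = -757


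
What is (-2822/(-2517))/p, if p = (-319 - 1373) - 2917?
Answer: -2822/11600853 ≈ -0.00024326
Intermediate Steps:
p = -4609 (p = -1692 - 2917 = -4609)
(-2822/(-2517))/p = -2822/(-2517)/(-4609) = -2822*(-1/2517)*(-1/4609) = (2822/2517)*(-1/4609) = -2822/11600853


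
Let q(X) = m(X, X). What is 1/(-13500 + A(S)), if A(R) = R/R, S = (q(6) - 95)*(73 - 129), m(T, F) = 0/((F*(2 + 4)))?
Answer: -1/13499 ≈ -7.4080e-5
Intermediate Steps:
m(T, F) = 0 (m(T, F) = 0/((F*6)) = 0/((6*F)) = 0*(1/(6*F)) = 0)
q(X) = 0
S = 5320 (S = (0 - 95)*(73 - 129) = -95*(-56) = 5320)
A(R) = 1
1/(-13500 + A(S)) = 1/(-13500 + 1) = 1/(-13499) = -1/13499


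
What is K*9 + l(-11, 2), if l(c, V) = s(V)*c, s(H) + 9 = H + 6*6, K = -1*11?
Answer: -418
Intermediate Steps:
K = -11
s(H) = 27 + H (s(H) = -9 + (H + 6*6) = -9 + (H + 36) = -9 + (36 + H) = 27 + H)
l(c, V) = c*(27 + V) (l(c, V) = (27 + V)*c = c*(27 + V))
K*9 + l(-11, 2) = -11*9 - 11*(27 + 2) = -99 - 11*29 = -99 - 319 = -418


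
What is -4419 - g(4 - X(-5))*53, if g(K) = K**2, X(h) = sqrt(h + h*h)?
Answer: -6327 + 848*sqrt(5) ≈ -4430.8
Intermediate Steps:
X(h) = sqrt(h + h**2)
-4419 - g(4 - X(-5))*53 = -4419 - (4 - sqrt(-5*(1 - 5)))**2*53 = -4419 - (4 - sqrt(-5*(-4)))**2*53 = -4419 - (4 - sqrt(20))**2*53 = -4419 - (4 - 2*sqrt(5))**2*53 = -4419 - 53*(4 - 2*sqrt(5))**2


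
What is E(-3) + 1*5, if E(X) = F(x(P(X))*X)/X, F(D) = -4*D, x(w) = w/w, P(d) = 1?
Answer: 1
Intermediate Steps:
x(w) = 1
E(X) = -4 (E(X) = (-4*X)/X = -4)
E(-3) + 1*5 = -4 + 1*5 = -4 + 5 = 1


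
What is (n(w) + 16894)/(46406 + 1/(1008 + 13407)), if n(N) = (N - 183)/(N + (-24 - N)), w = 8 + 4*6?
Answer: 1948941635/5351539928 ≈ 0.36418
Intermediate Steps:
w = 32 (w = 8 + 24 = 32)
n(N) = 61/8 - N/24 (n(N) = (-183 + N)/(-24) = (-183 + N)*(-1/24) = 61/8 - N/24)
(n(w) + 16894)/(46406 + 1/(1008 + 13407)) = ((61/8 - 1/24*32) + 16894)/(46406 + 1/(1008 + 13407)) = ((61/8 - 4/3) + 16894)/(46406 + 1/14415) = (151/24 + 16894)/(46406 + 1/14415) = 405607/(24*(668942491/14415)) = (405607/24)*(14415/668942491) = 1948941635/5351539928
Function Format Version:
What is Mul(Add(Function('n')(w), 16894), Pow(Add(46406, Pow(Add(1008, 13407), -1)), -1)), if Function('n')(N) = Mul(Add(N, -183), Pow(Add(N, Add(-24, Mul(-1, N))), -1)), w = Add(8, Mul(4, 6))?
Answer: Rational(1948941635, 5351539928) ≈ 0.36418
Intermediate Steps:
w = 32 (w = Add(8, 24) = 32)
Function('n')(N) = Add(Rational(61, 8), Mul(Rational(-1, 24), N)) (Function('n')(N) = Mul(Add(-183, N), Pow(-24, -1)) = Mul(Add(-183, N), Rational(-1, 24)) = Add(Rational(61, 8), Mul(Rational(-1, 24), N)))
Mul(Add(Function('n')(w), 16894), Pow(Add(46406, Pow(Add(1008, 13407), -1)), -1)) = Mul(Add(Add(Rational(61, 8), Mul(Rational(-1, 24), 32)), 16894), Pow(Add(46406, Pow(Add(1008, 13407), -1)), -1)) = Mul(Add(Add(Rational(61, 8), Rational(-4, 3)), 16894), Pow(Add(46406, Pow(14415, -1)), -1)) = Mul(Add(Rational(151, 24), 16894), Pow(Add(46406, Rational(1, 14415)), -1)) = Mul(Rational(405607, 24), Pow(Rational(668942491, 14415), -1)) = Mul(Rational(405607, 24), Rational(14415, 668942491)) = Rational(1948941635, 5351539928)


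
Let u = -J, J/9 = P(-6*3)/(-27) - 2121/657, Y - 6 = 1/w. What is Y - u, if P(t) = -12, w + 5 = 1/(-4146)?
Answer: -29139479/1513363 ≈ -19.255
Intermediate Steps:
w = -20731/4146 (w = -5 + 1/(-4146) = -5 - 1/4146 = -20731/4146 ≈ -5.0002)
Y = 120240/20731 (Y = 6 + 1/(-20731/4146) = 6 - 4146/20731 = 120240/20731 ≈ 5.8000)
J = -1829/73 (J = 9*(-12/(-27) - 2121/657) = 9*(-12*(-1/27) - 2121*1/657) = 9*(4/9 - 707/219) = 9*(-1829/657) = -1829/73 ≈ -25.055)
u = 1829/73 (u = -1*(-1829/73) = 1829/73 ≈ 25.055)
Y - u = 120240/20731 - 1*1829/73 = 120240/20731 - 1829/73 = -29139479/1513363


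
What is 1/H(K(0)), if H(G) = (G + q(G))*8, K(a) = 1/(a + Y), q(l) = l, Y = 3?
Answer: 3/16 ≈ 0.18750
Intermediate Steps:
K(a) = 1/(3 + a) (K(a) = 1/(a + 3) = 1/(3 + a))
H(G) = 16*G (H(G) = (G + G)*8 = (2*G)*8 = 16*G)
1/H(K(0)) = 1/(16/(3 + 0)) = 1/(16/3) = 3/16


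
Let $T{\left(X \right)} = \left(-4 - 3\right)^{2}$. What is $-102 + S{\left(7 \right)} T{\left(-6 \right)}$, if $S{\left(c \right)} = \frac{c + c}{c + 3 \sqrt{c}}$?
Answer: $-445 + 147 \sqrt{7} \approx -56.075$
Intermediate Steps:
$S{\left(c \right)} = \frac{2 c}{c + 3 \sqrt{c}}$
$T{\left(X \right)} = 49$ ($T{\left(X \right)} = \left(-7\right)^{2} = 49$)
$-102 + S{\left(7 \right)} T{\left(-6 \right)} = -102 + 2 \cdot 7 \frac{1}{7 + 3 \sqrt{7}} \cdot 49 = -102 + \frac{14}{7 + 3 \sqrt{7}} \cdot 49 = -102 + \frac{686}{7 + 3 \sqrt{7}}$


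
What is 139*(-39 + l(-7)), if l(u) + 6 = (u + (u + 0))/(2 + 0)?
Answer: -7228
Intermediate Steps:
l(u) = -6 + u (l(u) = -6 + (u + (u + 0))/(2 + 0) = -6 + (u + u)/2 = -6 + (2*u)*(1/2) = -6 + u)
139*(-39 + l(-7)) = 139*(-39 + (-6 - 7)) = 139*(-39 - 13) = 139*(-52) = -7228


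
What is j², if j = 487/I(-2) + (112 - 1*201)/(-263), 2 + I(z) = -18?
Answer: 15951942601/27667600 ≈ 576.56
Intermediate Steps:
I(z) = -20 (I(z) = -2 - 18 = -20)
j = -126301/5260 (j = 487/(-20) + (112 - 1*201)/(-263) = 487*(-1/20) + (112 - 201)*(-1/263) = -487/20 - 89*(-1/263) = -487/20 + 89/263 = -126301/5260 ≈ -24.012)
j² = (-126301/5260)² = 15951942601/27667600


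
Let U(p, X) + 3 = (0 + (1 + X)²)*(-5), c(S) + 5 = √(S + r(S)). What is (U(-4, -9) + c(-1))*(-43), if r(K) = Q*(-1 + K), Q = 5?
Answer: 14104 - 43*I*√11 ≈ 14104.0 - 142.61*I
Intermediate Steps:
r(K) = -5 + 5*K (r(K) = 5*(-1 + K) = -5 + 5*K)
c(S) = -5 + √(-5 + 6*S) (c(S) = -5 + √(S + (-5 + 5*S)) = -5 + √(-5 + 6*S))
U(p, X) = -3 - 5*(1 + X)² (U(p, X) = -3 + (0 + (1 + X)²)*(-5) = -3 + (1 + X)²*(-5) = -3 - 5*(1 + X)²)
(U(-4, -9) + c(-1))*(-43) = ((-3 - 5*(1 - 9)²) + (-5 + √(-5 + 6*(-1))))*(-43) = ((-3 - 5*(-8)²) + (-5 + √(-5 - 6)))*(-43) = ((-3 - 5*64) + (-5 + √(-11)))*(-43) = ((-3 - 320) + (-5 + I*√11))*(-43) = (-323 + (-5 + I*√11))*(-43) = (-328 + I*√11)*(-43) = 14104 - 43*I*√11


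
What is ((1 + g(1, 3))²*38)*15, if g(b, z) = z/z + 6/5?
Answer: 29184/5 ≈ 5836.8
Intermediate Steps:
g(b, z) = 11/5 (g(b, z) = 1 + 6*(⅕) = 1 + 6/5 = 11/5)
((1 + g(1, 3))²*38)*15 = ((1 + 11/5)²*38)*15 = ((16/5)²*38)*15 = ((256/25)*38)*15 = (9728/25)*15 = 29184/5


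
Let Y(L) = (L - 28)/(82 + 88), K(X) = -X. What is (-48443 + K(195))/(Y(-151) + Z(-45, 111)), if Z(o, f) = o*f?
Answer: 8268460/849329 ≈ 9.7353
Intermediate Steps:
Z(o, f) = f*o
Y(L) = -14/85 + L/170 (Y(L) = (-28 + L)/170 = (-28 + L)*(1/170) = -14/85 + L/170)
(-48443 + K(195))/(Y(-151) + Z(-45, 111)) = (-48443 - 1*195)/((-14/85 + (1/170)*(-151)) + 111*(-45)) = (-48443 - 195)/((-14/85 - 151/170) - 4995) = -48638/(-179/170 - 4995) = -48638/(-849329/170) = -48638*(-170/849329) = 8268460/849329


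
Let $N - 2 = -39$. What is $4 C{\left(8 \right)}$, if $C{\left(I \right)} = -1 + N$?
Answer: $-152$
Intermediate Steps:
$N = -37$ ($N = 2 - 39 = -37$)
$C{\left(I \right)} = -38$ ($C{\left(I \right)} = -1 - 37 = -38$)
$4 C{\left(8 \right)} = 4 \left(-38\right) = -152$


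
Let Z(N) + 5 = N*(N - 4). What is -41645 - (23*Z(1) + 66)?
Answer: -41527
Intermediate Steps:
Z(N) = -5 + N*(-4 + N) (Z(N) = -5 + N*(N - 4) = -5 + N*(-4 + N))
-41645 - (23*Z(1) + 66) = -41645 - (23*(-5 + 1² - 4*1) + 66) = -41645 - (23*(-5 + 1 - 4) + 66) = -41645 - (23*(-8) + 66) = -41645 - (-184 + 66) = -41645 - 1*(-118) = -41645 + 118 = -41527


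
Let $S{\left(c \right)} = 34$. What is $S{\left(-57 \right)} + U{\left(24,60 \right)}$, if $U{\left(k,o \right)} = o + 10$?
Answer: $104$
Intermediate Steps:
$U{\left(k,o \right)} = 10 + o$
$S{\left(-57 \right)} + U{\left(24,60 \right)} = 34 + \left(10 + 60\right) = 34 + 70 = 104$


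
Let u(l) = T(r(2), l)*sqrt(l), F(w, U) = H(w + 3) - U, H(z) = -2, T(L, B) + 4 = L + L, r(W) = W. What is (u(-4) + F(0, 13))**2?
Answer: 225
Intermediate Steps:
T(L, B) = -4 + 2*L (T(L, B) = -4 + (L + L) = -4 + 2*L)
F(w, U) = -2 - U
u(l) = 0 (u(l) = (-4 + 2*2)*sqrt(l) = (-4 + 4)*sqrt(l) = 0*sqrt(l) = 0)
(u(-4) + F(0, 13))**2 = (0 + (-2 - 1*13))**2 = (0 + (-2 - 13))**2 = (0 - 15)**2 = (-15)**2 = 225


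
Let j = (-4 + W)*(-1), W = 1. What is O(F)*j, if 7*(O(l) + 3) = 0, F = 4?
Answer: -9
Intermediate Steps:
O(l) = -3 (O(l) = -3 + (1/7)*0 = -3 + 0 = -3)
j = 3 (j = (-4 + 1)*(-1) = -3*(-1) = 3)
O(F)*j = -3*3 = -9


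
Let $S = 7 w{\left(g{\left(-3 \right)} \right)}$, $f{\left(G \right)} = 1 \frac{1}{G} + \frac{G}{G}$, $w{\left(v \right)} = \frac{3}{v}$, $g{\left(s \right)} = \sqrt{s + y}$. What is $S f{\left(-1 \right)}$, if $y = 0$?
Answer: $0$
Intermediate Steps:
$g{\left(s \right)} = \sqrt{s}$ ($g{\left(s \right)} = \sqrt{s + 0} = \sqrt{s}$)
$f{\left(G \right)} = 1 + \frac{1}{G}$ ($f{\left(G \right)} = \frac{1}{G} + 1 = 1 + \frac{1}{G}$)
$S = - 7 i \sqrt{3}$ ($S = 7 \frac{3}{\sqrt{-3}} = 7 \frac{3}{i \sqrt{3}} = 7 \cdot 3 \left(- \frac{i \sqrt{3}}{3}\right) = 7 \left(- i \sqrt{3}\right) = - 7 i \sqrt{3} \approx - 12.124 i$)
$S f{\left(-1 \right)} = - 7 i \sqrt{3} \frac{1 - 1}{-1} = - 7 i \sqrt{3} \left(\left(-1\right) 0\right) = - 7 i \sqrt{3} \cdot 0 = 0$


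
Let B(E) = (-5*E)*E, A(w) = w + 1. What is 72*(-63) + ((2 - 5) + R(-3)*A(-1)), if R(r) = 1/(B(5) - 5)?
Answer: -4539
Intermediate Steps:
A(w) = 1 + w
B(E) = -5*E**2
R(r) = -1/130 (R(r) = 1/(-5*5**2 - 5) = 1/(-5*25 - 5) = 1/(-125 - 5) = 1/(-130) = -1/130)
72*(-63) + ((2 - 5) + R(-3)*A(-1)) = 72*(-63) + ((2 - 5) - (1 - 1)/130) = -4536 + (-3 - 1/130*0) = -4536 + (-3 + 0) = -4536 - 3 = -4539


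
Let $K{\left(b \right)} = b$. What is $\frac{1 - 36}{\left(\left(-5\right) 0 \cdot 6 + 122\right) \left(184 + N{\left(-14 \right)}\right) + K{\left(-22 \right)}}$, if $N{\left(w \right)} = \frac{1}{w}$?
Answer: $- \frac{245}{156921} \approx -0.0015613$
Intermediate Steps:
$\frac{1 - 36}{\left(\left(-5\right) 0 \cdot 6 + 122\right) \left(184 + N{\left(-14 \right)}\right) + K{\left(-22 \right)}} = \frac{1 - 36}{\left(\left(-5\right) 0 \cdot 6 + 122\right) \left(184 + \frac{1}{-14}\right) - 22} = - \frac{35}{\left(0 \cdot 6 + 122\right) \left(184 - \frac{1}{14}\right) - 22} = - \frac{35}{\left(0 + 122\right) \frac{2575}{14} - 22} = - \frac{35}{122 \cdot \frac{2575}{14} - 22} = - \frac{35}{\frac{157075}{7} - 22} = - \frac{35}{\frac{156921}{7}} = \left(-35\right) \frac{7}{156921} = - \frac{245}{156921}$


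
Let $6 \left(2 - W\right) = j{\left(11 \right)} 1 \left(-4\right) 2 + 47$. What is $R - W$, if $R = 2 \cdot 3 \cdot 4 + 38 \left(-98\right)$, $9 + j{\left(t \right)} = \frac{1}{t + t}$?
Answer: $- \frac{81009}{22} \approx -3682.2$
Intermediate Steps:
$j{\left(t \right)} = -9 + \frac{1}{2 t}$ ($j{\left(t \right)} = -9 + \frac{1}{t + t} = -9 + \frac{1}{2 t}$)
$R = -3700$ ($R = 6 \cdot 4 - 3724 = 24 - 3724 = -3700$)
$W = - \frac{391}{22}$ ($W = 2 - \frac{\left(-9 + \frac{1}{2 \cdot 11}\right) 1 \left(-4\right) 2 + 47}{6} = 2 - \frac{\left(-9 + \frac{1}{2} \cdot \frac{1}{11}\right) \left(\left(-4\right) 2\right) + 47}{6} = 2 - \frac{\left(-9 + \frac{1}{22}\right) \left(-8\right) + 47}{6} = 2 - \frac{\left(- \frac{197}{22}\right) \left(-8\right) + 47}{6} = 2 - \frac{\frac{788}{11} + 47}{6} = 2 - \frac{435}{22} = - \frac{391}{22} \approx -17.773$)
$R - W = -3700 - - \frac{391}{22} = -3700 + \frac{391}{22} = - \frac{81009}{22}$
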